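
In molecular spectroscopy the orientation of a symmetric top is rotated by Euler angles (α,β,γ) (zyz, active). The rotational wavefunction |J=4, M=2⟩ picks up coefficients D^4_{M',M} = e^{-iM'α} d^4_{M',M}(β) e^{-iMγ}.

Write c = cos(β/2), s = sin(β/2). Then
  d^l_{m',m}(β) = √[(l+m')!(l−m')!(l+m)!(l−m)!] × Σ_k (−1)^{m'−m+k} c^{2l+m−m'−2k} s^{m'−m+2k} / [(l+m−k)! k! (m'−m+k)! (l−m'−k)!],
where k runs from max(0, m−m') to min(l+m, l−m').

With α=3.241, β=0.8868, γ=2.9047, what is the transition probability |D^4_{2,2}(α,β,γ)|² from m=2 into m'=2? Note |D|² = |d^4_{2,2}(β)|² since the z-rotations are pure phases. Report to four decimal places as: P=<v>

P=0.1749

Split into d^4_{2,2}(β=0.8868) × two z-phases.
c=cos(0.886800/2)=0.903298, s=sin(0.886800/2)=0.429013; N=√[720·2·720·2]=1440.000000
k∈{0,1,2} keeps every argument non-negative
  k=0: (−1)^0·1440.0000/(1440)·0.9033^8·0.4290^0 = +0.443251
  k=1: (−1)^1·1440.0000/(120)·0.9033^6·0.4290^2 = -1.199802
  k=2: (−1)^2·1440.0000/(96)·0.9033^4·0.4290^4 = +0.338297
d^4_{2,2}(0.8868) = +0.443251 -1.199802 +0.338297 = -0.418254
|D^4_{2,2}|² = |d^4_{2,2}(β)|² = (-0.418254)² = 0.174936 (the z-rotation phases have unit modulus)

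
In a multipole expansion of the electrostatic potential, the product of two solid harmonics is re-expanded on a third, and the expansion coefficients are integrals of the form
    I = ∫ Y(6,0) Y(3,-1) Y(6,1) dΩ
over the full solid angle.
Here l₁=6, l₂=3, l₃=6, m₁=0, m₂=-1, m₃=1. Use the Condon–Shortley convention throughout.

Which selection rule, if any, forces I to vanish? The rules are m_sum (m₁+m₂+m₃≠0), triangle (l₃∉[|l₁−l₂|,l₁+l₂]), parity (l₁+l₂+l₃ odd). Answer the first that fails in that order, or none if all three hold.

Σmᵢ = 0  ✓
l₃∈[|l₁−l₂|,l₁+l₂]=[3,9], have l₃=6  ✓
Σlᵢ = 15 ⇒ odd  ✗

parity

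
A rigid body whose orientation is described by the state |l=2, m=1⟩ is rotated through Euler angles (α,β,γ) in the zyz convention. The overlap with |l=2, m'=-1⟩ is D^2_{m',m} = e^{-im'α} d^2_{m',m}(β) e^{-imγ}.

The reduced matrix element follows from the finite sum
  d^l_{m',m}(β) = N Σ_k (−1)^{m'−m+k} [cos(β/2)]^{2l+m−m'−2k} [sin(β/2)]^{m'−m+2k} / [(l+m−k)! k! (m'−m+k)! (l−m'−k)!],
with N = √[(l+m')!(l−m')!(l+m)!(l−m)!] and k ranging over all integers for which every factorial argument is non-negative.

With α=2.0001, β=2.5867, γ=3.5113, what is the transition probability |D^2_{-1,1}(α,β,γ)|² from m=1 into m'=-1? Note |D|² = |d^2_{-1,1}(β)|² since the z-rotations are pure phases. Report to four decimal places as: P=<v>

First d^2_{-1,1}(β=2.5867), then the phase factors e^{-i(-1)α} and e^{-i(1)γ}:
With c≡cos(β/2)=0.273901 and s≡sin(β/2)=0.961758, N=[1·6·6·1]^{1/2}=6.000000
k: max(0,(1)−(-1))=2 … min(2+(1),2−(-1))=3
  k=2: (−1)^0·6.0000/(2)·0.2739^2·0.9618^2 = +0.208180
  k=3: (−1)^1·6.0000/(6)·0.2739^0·0.9618^4 = -0.855585
d^2_{-1,1}(2.5867) = +0.208180 -0.855585 = -0.647405
|D^2_{-1,1}|² = |d^2_{-1,1}(β)|² = (-0.647405)² = 0.419134 (the z-rotation phases have unit modulus)

P=0.4191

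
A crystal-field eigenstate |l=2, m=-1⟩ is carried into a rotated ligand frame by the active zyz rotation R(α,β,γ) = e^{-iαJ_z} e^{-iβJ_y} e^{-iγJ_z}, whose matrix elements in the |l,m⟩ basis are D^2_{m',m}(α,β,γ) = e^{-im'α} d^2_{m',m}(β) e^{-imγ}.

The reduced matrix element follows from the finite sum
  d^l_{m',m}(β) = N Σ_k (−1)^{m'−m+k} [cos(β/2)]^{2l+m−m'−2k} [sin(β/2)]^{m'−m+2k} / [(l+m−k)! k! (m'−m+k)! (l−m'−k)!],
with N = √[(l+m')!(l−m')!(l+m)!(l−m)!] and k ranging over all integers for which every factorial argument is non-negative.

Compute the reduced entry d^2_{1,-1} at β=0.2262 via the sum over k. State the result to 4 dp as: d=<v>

d=0.0376

d^2_{1,-1}(β=0.2262) via the finite sum:
c=cos(0.226200/2)=0.993611, s=sin(0.226200/2)=0.112859; N=√[6·1·1·6]=6.000000
Admissible k: 0..1 (factorial args all ≥0)
  k=0: (−1)^2·6.0000/(2)·0.9936^2·0.1129^2 = +0.037725
  k=1: (−1)^3·6.0000/(6)·0.9936^0·0.1129^4 = -0.000162
d^2_{1,-1}(0.2262) = +0.037725 -0.000162 = +0.037563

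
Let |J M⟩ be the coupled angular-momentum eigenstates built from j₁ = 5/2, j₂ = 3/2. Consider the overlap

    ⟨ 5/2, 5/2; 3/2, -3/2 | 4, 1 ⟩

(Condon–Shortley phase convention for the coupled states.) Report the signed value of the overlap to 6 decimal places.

√[9·0!5!3!/9! · 5!0!0!3!5!3!] = √(64800/7)
  +(−1)^0/∏(0,0,0,0,5,3)! = 1/720  (running 1/720)
⟨..|..⟩ = √(64800/7)·(1/720) = +0.133631

+√(1/56) ≈ +0.133631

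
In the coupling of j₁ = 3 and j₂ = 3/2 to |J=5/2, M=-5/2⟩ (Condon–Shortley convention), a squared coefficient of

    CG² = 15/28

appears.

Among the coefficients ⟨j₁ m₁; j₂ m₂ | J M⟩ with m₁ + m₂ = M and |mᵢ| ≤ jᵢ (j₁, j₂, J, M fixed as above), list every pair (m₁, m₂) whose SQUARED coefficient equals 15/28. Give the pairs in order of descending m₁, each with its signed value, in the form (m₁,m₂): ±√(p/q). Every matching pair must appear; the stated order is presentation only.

(-3,1/2): +√(15/28)

Admissible pairs with m₁+m₂ = M = -5/2: (-3,1/2), (-2,-1/2), (-1,-3/2)
  (m₁,m₂)=(-1,-3/2): CG² = 3/28, CG = +√(3/28)
  (m₁,m₂)=(-2,-1/2): CG² = 5/14, CG = −√(5/14)
  (m₁,m₂)=(-3,1/2): CG² = 15/28, CG = +√(15/28)   ← matches the target
Pairs with CG² = 15/28: (-3,1/2): +√(15/28)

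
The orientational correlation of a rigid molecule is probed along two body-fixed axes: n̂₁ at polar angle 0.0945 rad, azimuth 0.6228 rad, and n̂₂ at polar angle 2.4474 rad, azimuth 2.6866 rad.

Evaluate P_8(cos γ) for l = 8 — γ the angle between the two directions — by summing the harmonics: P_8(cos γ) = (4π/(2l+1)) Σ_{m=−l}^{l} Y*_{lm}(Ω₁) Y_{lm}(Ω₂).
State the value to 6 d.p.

Expand P_8 via completeness: Σ_{m} conj(Y_{8,m}) at Ω₁ times Y_{8,m} at Ω₂ —
  [-8]  conj(Y_{8,-8})(Ω₁) = (0.000000, -0.000000) ; Y_{8,-8}(Ω₂) = (-0.012706, -0.006914) ; Δ = (-0.000000, 0.000000)
  [-7]  conj(Y_{8,-7})(Ω₁) = (-0.000000, -0.000000) ; Y_{8,-7}(Ω₂) = (-0.069446, -0.003013) ; Δ = (0.000000, 0.000000)
  [-6]  conj(Y_{8,-6})(Ω₁) = (-0.000003, -0.000002) ; Y_{8,-6}(Ω₂) = (-0.185934, 0.081175) ; Δ = (0.000001, 0.000000)
  [-5]  conj(Y_{8,-5})(Ω₁) = (-0.000072, 0.000002) ; Y_{8,-5}(Ω₂) = (-0.254136, 0.299181) ; Δ = (0.000018, -0.000022)
  [-4]  conj(Y_{8,-4})(Ω₁) = (-0.000834, 0.000635) ; Y_{8,-4}(Ω₂) = (-0.116306, 0.457067) ; Δ = (-0.000193, -0.000455)
  [-3]  conj(Y_{8,-3})(Ω₁) = (-0.003329, 0.010854) ; Y_{8,-3}(Ω₂) = (0.044905, 0.215089) ; Δ = (-0.002484, -0.000229)
  [-2]  conj(Y_{8,-2})(Ω₁) = (0.027944, 0.082880) ; Y_{8,-2}(Ω₂) = (-0.156345, -0.201111) ; Δ = (0.012299, -0.018578)
  [-1]  conj(Y_{8,-1})(Ω₁) = (0.349393, 0.250915) ; Y_{8,-1}(Ω₂) = (-0.323071, -0.158055) ; Δ = (-0.073220, -0.136287)
  [+0]  conj(Y_{8,0})(Ω₁) = (0.983458, -0.000000) ; Y_{8,0}(Ω₂) = (0.149330, 0.000000) ; Δ = (0.146860, 0.000000)
  [+1]  conj(Y_{8,1})(Ω₁) = (-0.349393, 0.250915) ; Y_{8,1}(Ω₂) = (0.323071, -0.158055) ; Δ = (-0.073220, 0.136287)
  [+2]  conj(Y_{8,2})(Ω₁) = (0.027944, -0.082880) ; Y_{8,2}(Ω₂) = (-0.156345, 0.201111) ; Δ = (0.012299, 0.018578)
  [+3]  conj(Y_{8,3})(Ω₁) = (0.003329, 0.010854) ; Y_{8,3}(Ω₂) = (-0.044905, 0.215089) ; Δ = (-0.002484, 0.000229)
  [+4]  conj(Y_{8,4})(Ω₁) = (-0.000834, -0.000635) ; Y_{8,4}(Ω₂) = (-0.116306, -0.457067) ; Δ = (-0.000193, 0.000455)
  [+5]  conj(Y_{8,5})(Ω₁) = (0.000072, 0.000002) ; Y_{8,5}(Ω₂) = (0.254136, 0.299181) ; Δ = (0.000018, 0.000022)
  [+6]  conj(Y_{8,6})(Ω₁) = (-0.000003, 0.000002) ; Y_{8,6}(Ω₂) = (-0.185934, -0.081175) ; Δ = (0.000001, -0.000000)
  [+7]  conj(Y_{8,7})(Ω₁) = (0.000000, -0.000000) ; Y_{8,7}(Ω₂) = (0.069446, -0.003013) ; Δ = (0.000000, -0.000000)
  [+8]  conj(Y_{8,8})(Ω₁) = (0.000000, 0.000000) ; Y_{8,8}(Ω₂) = (-0.012706, 0.006914) ; Δ = (-0.000000, -0.000000)
Total Σ_m = (0.019700, -0.000000). Multiply by 0.739198: (0.014562, -0.000000). P_8(cos γ) = 0.014562

0.014562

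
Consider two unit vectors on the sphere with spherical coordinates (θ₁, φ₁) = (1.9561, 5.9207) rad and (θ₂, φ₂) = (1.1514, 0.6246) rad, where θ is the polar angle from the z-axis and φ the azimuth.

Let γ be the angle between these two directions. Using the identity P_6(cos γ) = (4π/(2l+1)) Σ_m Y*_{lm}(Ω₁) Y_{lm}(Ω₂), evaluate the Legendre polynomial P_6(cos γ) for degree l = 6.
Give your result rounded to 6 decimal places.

0.155841

Term-by-term m-sum for l=6 (normalisation 4π/13 = 0.966644):
  term(m=-6) = (0.080267, 0.030274)   from Y*(Ω₁)=(-0.173775, -0.251777), Y(Ω₂)=(-0.230482, 0.159722)
  term(m=-5) = (-0.041175, -0.181537)   from Y*(Ω₁)=(0.102847, 0.417323), Y(Ω₂)=(-0.433018, -0.008052)
  term(m=-4) = (-0.020624, 0.021524)   from Y*(Ω₁)=(0.017567, -0.144649), Y(Ω₂)=(-0.163699, -0.122695)
  term(m=-3) = (0.065874, 0.012010)   from Y*(Ω₁)=(0.130940, -0.249475), Y(Ω₂)=(0.070914, 0.226831)
  term(m=-2) = (-0.028412, -0.066574)   from Y*(Ω₁)=(-0.185099, 0.163980), Y(Ω₂)=(-0.092521, 0.277705)
  term(m=-1) = (-0.016058, 0.024312)   from Y*(Ω₁)=(-0.190613, 0.072289), Y(Ω₂)=(0.115939, -0.083578)
  term(m=+0) = (0.081473, 0.000000)   from Y*(Ω₁)=(0.266844, -0.000000), Y(Ω₂)=(0.305322, 0.000000)
  term(m=+1) = (-0.016058, -0.024312)   from Y*(Ω₁)=(0.190613, 0.072289), Y(Ω₂)=(-0.115939, -0.083578)
  term(m=+2) = (-0.028412, 0.066574)   from Y*(Ω₁)=(-0.185099, -0.163980), Y(Ω₂)=(-0.092521, -0.277705)
  term(m=+3) = (0.065874, -0.012010)   from Y*(Ω₁)=(-0.130940, -0.249475), Y(Ω₂)=(-0.070914, 0.226831)
  term(m=+4) = (-0.020624, -0.021524)   from Y*(Ω₁)=(0.017567, 0.144649), Y(Ω₂)=(-0.163699, 0.122695)
  term(m=+5) = (-0.041175, 0.181537)   from Y*(Ω₁)=(-0.102847, 0.417323), Y(Ω₂)=(0.433018, -0.008052)
  term(m=+6) = (0.080267, -0.030274)   from Y*(Ω₁)=(-0.173775, 0.251777), Y(Ω₂)=(-0.230482, -0.159722)
Accumulated sum (0.161218, 0.000000); after 4π/(2l+1) scaling, (0.155841, 0.000000) ⇒ P_6 = 0.155841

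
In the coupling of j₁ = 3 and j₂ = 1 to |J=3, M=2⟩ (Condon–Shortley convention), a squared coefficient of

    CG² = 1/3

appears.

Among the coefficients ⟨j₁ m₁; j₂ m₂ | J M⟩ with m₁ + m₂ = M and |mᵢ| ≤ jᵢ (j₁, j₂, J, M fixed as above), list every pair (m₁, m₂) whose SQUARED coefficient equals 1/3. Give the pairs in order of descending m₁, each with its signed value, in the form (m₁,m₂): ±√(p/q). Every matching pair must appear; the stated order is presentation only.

Admissible pairs with m₁+m₂ = M = 2: (1,1), (2,0), (3,-1)
  (m₁,m₂)=(3,-1): CG² = 1/4, CG = +√(1/4)
  (m₁,m₂)=(2,0): CG² = 1/3, CG = +√(1/3)   ← matches the target
  (m₁,m₂)=(1,1): CG² = 5/12, CG = −√(5/12)
Pairs with CG² = 1/3: (2,0): +√(1/3)

(2,0): +√(1/3)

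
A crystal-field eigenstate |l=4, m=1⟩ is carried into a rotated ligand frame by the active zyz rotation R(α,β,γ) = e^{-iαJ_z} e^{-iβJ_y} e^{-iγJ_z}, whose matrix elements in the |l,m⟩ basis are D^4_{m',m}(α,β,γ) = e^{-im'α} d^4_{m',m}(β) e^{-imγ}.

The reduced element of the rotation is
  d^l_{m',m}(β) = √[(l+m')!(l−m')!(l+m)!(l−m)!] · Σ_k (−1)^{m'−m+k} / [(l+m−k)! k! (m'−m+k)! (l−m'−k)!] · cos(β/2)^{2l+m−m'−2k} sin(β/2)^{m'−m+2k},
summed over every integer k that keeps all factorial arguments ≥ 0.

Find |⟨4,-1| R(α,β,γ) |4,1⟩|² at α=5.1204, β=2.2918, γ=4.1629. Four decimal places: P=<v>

P=0.1823

Split into d^4_{-1,1}(β=2.2918) × two z-phases.
c=cos(2.291800/2)=0.412226, s=sin(2.291800/2)=0.911081; N=√[6·120·120·6]=720.000000
The bounds max(0,m−m')=2 and min(l+m,l−m')=5 give 4 terms
  k=2: (−1)^0·720.0000/(72)·0.4122^6·0.9111^2 = +0.040731
  k=3: (−1)^1·720.0000/(24)·0.4122^4·0.9111^4 = -0.596888
  k=4: (−1)^2·720.0000/(48)·0.4122^2·0.9111^6 = +1.457827
  k=5: (−1)^3·720.0000/(720)·0.4122^0·0.9111^8 = -0.474742
d^4_{-1,1}(2.2918) = +0.040731 -0.596888 +1.457827 -0.474742 = +0.426928
|D^4_{-1,1}|² = |d^4_{-1,1}(β)|² = (+0.426928)² = 0.182268 (the z-rotation phases have unit modulus)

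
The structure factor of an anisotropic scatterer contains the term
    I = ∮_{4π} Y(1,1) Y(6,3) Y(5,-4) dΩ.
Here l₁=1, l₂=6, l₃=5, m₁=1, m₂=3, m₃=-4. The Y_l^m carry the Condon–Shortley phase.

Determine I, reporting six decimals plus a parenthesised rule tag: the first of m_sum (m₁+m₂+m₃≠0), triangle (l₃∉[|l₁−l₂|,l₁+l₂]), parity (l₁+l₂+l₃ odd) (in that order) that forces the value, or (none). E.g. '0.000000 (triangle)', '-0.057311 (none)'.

-0.070770 (none)

m-sum 0 ✓  L=12 even ✓  5≤5≤7 ✓
Π(2lᵢ+1) = 3×13×11 = 429
triangle coeff Δ(1,6,5) = 1/858
Σ_t [1,1]: t=1:−1/14400 = -1/14400
(3j)²=6/143 [(1 6 5; 0 0 0)], sign=+1
Σ_t [0,0]: t=0:+1/725760 = 1/725760
(3j)²=1/286 [(1 6 5; 1 3 -4)], sign=-1
⇒ 4πI² = 9/143
I = (-1)√(9/143/(4π)) = -0.07076985
No selection rule forces the value: the integral is nonzero (none).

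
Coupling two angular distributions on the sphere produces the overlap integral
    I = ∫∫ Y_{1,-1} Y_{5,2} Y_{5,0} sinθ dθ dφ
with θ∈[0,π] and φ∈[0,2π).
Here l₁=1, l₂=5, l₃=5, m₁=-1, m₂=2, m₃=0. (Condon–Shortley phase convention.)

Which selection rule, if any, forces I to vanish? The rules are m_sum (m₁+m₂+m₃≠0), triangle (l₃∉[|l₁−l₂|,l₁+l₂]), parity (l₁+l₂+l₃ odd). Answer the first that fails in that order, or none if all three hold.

m_sum

azimuthal sum: -1 + 2 + 0 = 1  ✗
4 ≤ 5 ≤ 6 (triangle on l)
L = 1 + 5 + 5 = 11 (odd)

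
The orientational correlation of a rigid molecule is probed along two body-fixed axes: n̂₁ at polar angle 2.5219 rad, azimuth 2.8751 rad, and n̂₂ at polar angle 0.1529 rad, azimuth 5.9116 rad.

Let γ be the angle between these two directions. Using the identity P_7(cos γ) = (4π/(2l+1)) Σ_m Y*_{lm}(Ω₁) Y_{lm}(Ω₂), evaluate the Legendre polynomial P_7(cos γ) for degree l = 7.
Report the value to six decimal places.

0.388782

Addition theorem: P_7(cos γ) = (4π/15) Σ_m Y*_{lm}(Ω₁) Y_{lm}(Ω₂), m = −7…7:
  [-7]  conj(Y_{7,-7})(Ω₁) = 0.00324 + 0.01067j ; Y_{7,-7}(Ω₂) = -0.00000 + 0.00000j ; Δ = -0.00000 - 0.00000j
  [-6]  conj(Y_{7,-6})(Ω₁) = 0.00165 + 0.05843j ; Y_{7,-6}(Ω₂) = -0.00001 + 0.00002j ; Δ = -0.00000 - 0.00000j
  [-5]  conj(Y_{7,-5})(Ω₁) = -0.04359 + 0.17942j ; Y_{7,-5}(Ω₂) = -0.00010 + 0.00034j ; Δ = -0.00006 - 0.00003j
  [-4]  conj(Y_{7,-4})(Ω₁) = -0.18459 + 0.33405j ; Y_{7,-4}(Ω₂) = 0.00032 + 0.00377j ; Δ = -0.00132 - 0.00059j
  [-3]  conj(Y_{7,-3})(Ω₁) = -0.33332 + 0.34284j ; Y_{7,-3}(Ω₂) = 0.01291 + 0.02631j ; Δ = -0.01332 - 0.00434j
  [-2]  conj(Y_{7,-2})(Ω₁) = -0.18145 + 0.10704j ; Y_{7,-2}(Ω₂) = 0.11620 + 0.10678j ; Δ = -0.03251 - 0.00694j
  [-1]  conj(Y_{7,-1})(Ω₁) = 0.28881 - 0.07884j ; Y_{7,-1}(Ω₂) = 0.49310 + 0.19216j ; Δ = 0.15756 + 0.01662j
  [+0]  conj(Y_{7,0})(Ω₁) = 0.31902 + 0.00000j ; Y_{7,0}(Ω₂) = 0.76286 + 0.00000j ; Δ = 0.24337 + 0.00000j
  [+1]  conj(Y_{7,1})(Ω₁) = -0.28881 - 0.07884j ; Y_{7,1}(Ω₂) = -0.49310 + 0.19216j ; Δ = 0.15756 - 0.01662j
  [+2]  conj(Y_{7,2})(Ω₁) = -0.18145 - 0.10704j ; Y_{7,2}(Ω₂) = 0.11620 - 0.10678j ; Δ = -0.03251 + 0.00694j
  [+3]  conj(Y_{7,3})(Ω₁) = 0.33332 + 0.34284j ; Y_{7,3}(Ω₂) = -0.01291 + 0.02631j ; Δ = -0.01332 + 0.00434j
  [+4]  conj(Y_{7,4})(Ω₁) = -0.18459 - 0.33405j ; Y_{7,4}(Ω₂) = 0.00032 - 0.00377j ; Δ = -0.00132 + 0.00059j
  [+5]  conj(Y_{7,5})(Ω₁) = 0.04359 + 0.17942j ; Y_{7,5}(Ω₂) = 0.00010 + 0.00034j ; Δ = -0.00006 + 0.00003j
  [+6]  conj(Y_{7,6})(Ω₁) = 0.00165 - 0.05843j ; Y_{7,6}(Ω₂) = -0.00001 - 0.00002j ; Δ = -0.00000 + 0.00000j
  [+7]  conj(Y_{7,7})(Ω₁) = -0.00324 + 0.01067j ; Y_{7,7}(Ω₂) = 0.00000 + 0.00000j ; Δ = -0.00000 + 0.00000j
Accumulated sum 0.46407 + 0.00000j; after 4π/(2l+1) scaling, 0.38878 + 0.00000j ⇒ P_7 = 0.388782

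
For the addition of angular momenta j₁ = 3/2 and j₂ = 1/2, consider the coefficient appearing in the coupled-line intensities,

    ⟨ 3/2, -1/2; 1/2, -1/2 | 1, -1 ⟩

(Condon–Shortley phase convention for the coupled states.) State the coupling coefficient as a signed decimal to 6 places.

j₁+j₂−J=1  J+j₁−j₂=2  J−j₁+j₂=0  j₁+j₂+J+1=4
(j₁±m₁, j₂±m₂, J±M) = (1,2,0,1,0,2)
P² = 1
sum k=0..0:
  [0] +1/2 = 1/2
S = 1/2
C² = P²·S² = 1/4 ; C = +0.500000

+√(1/4) = +0.500000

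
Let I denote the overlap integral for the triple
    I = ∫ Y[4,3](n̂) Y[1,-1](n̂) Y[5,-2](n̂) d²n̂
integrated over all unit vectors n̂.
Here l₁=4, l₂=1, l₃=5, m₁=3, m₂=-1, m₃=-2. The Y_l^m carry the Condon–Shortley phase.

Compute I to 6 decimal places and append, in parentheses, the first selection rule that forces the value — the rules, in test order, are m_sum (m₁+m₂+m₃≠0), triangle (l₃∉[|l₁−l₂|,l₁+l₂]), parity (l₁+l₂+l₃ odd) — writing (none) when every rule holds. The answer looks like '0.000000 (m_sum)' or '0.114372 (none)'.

m-sum 0 ✓  L=10 even ✓  3≤5≤5 ✓
Π(2lᵢ+1) = 9×3×11 = 297
triangle coeff Δ(4,1,5) = 1/495
Σ_t [0,0]: t=0:+1/576 = 1/576
(3j)²=5/99 [(4 1 5; 0 0 0)], sign=-1
Σ_t [0,0]: t=0:+1/10080 = 1/10080
(3j)²=1/165 [(4 1 5; 3 -1 -2)], sign=-1
⇒ 4πI² = 1/11
I = (+1)√(1/11/(4π)) = 0.08505478
No selection rule forces the value: the integral is nonzero (none).

0.085055 (none)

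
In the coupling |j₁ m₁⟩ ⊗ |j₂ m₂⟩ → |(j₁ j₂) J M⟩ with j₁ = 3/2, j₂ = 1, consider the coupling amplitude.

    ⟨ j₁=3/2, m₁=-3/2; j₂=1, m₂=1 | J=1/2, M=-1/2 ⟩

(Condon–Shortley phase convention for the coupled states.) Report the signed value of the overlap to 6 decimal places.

+√(1/2) = +0.707107

√[2·2!1!0!/4! · 0!3!2!0!0!1!] = √(2)
  +(−1)^2/∏(2,0,1,0,0,0)! = 1/2  (running 1/2)
⟨..|..⟩ = √(2)·(1/2) = +0.707107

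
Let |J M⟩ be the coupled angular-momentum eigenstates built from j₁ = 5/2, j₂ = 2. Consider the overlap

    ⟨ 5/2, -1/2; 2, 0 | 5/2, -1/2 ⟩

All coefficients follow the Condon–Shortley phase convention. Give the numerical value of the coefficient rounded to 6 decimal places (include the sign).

−√(8/35) ≈ -0.478091

√[6·2!3!2!/8! · 2!3!2!2!2!3!] = √(72/35)
  +(−1)^0/∏(0,2,3,2,0,0)! = 1/24  (running 1/24)
  +(−1)^1/∏(1,1,2,1,1,1)! = -1/2  (running -11/24)
  +(−1)^2/∏(2,0,1,0,2,2)! = 1/8  (running -1/3)
⟨..|..⟩ = √(72/35)·(-1/3) = -0.478091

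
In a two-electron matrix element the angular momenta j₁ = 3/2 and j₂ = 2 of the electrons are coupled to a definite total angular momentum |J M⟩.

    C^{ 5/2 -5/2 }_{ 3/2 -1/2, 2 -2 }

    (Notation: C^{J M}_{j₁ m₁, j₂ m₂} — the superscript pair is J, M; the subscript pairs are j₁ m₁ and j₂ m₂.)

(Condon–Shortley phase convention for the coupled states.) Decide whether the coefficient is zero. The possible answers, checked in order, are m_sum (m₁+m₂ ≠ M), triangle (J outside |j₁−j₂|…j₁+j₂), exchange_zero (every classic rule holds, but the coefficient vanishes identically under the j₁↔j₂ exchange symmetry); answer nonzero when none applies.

nonzero

m-sum: m₁+m₂ = -1/2+(-2) = -5/2, M = -5/2  ✓
triangle: |j₁−j₂| = 1/2 ≤ J = 5/2 ≤ j₁+j₂ = 7/2  ✓
exchange: j₁≠j₂ or m₁≠m₂ — the exchange symmetry imposes no constraint here
value check: CG = +√(4/7) = +0.755929 ≠ 0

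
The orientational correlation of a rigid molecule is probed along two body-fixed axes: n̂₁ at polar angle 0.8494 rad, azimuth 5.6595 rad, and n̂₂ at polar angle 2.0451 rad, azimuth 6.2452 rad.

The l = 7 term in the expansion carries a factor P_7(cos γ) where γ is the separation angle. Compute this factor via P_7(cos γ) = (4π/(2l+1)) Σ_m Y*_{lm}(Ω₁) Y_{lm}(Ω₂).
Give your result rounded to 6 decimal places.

Addition theorem: P_7(cos γ) = (4π/15) Σ_m Y*_{lm}(Ω₁) Y_{lm}(Ω₂), m = −7…7:
  term(m=-7) = -0.008531+0.012142i   from Y*(Ω₁)=-0.022861+0.063298i, Y(Ω₂)=+0.212749+0.057941i
  term(m=-6) = +0.087374-0.034151i   from Y*(Ω₁)=-0.182731+0.125152i, Y(Ω₂)=-0.412610-0.095702i
  term(m=-5) = -0.139914-0.030274i   from Y*(Ω₁)=-0.408950-0.009475i, Y(Ω₂)=+0.343660+0.066067i
  term(m=-4) = -0.017369-0.017841i   from Y*(Ω₁)=-0.328306-0.247953i, Y(Ω₂)=+0.059824+0.009160i
  term(m=-3) = +0.004355+0.023104i   from Y*(Ω₁)=-0.019642-0.063440i, Y(Ω₂)=-0.351721-0.040255i
  term(m=-2) = -0.012747+0.030199i   from Y*(Ω₁)=-0.106908+0.318941i, Y(Ω₂)=+0.097165+0.007396i
  term(m=-1) = -0.058753+0.038974i   from Y*(Ω₁)=-0.182600+0.131378i, Y(Ω₂)=+0.313196+0.011903i
  term(m=+0) = -0.038480+0.000000i   from Y*(Ω₁)=+0.277441-0.000000i, Y(Ω₂)=-0.138695+0.000000i
  term(m=+1) = -0.058753-0.038974i   from Y*(Ω₁)=+0.182600+0.131378i, Y(Ω₂)=-0.313196+0.011903i
  term(m=+2) = -0.012747-0.030199i   from Y*(Ω₁)=-0.106908-0.318941i, Y(Ω₂)=+0.097165-0.007396i
  term(m=+3) = +0.004355-0.023104i   from Y*(Ω₁)=+0.019642-0.063440i, Y(Ω₂)=+0.351721-0.040255i
  term(m=+4) = -0.017369+0.017841i   from Y*(Ω₁)=-0.328306+0.247953i, Y(Ω₂)=+0.059824-0.009160i
  term(m=+5) = -0.139914+0.030274i   from Y*(Ω₁)=+0.408950-0.009475i, Y(Ω₂)=-0.343660+0.066067i
  term(m=+6) = +0.087374+0.034151i   from Y*(Ω₁)=-0.182731-0.125152i, Y(Ω₂)=-0.412610+0.095702i
  term(m=+7) = -0.008531-0.012142i   from Y*(Ω₁)=+0.022861+0.063298i, Y(Ω₂)=-0.212749+0.057941i
Total Σ_m = -0.329650-0.000000i. Multiply by 0.837758: -0.276167-0.000000i. P_7(cos γ) = -0.276167

-0.276167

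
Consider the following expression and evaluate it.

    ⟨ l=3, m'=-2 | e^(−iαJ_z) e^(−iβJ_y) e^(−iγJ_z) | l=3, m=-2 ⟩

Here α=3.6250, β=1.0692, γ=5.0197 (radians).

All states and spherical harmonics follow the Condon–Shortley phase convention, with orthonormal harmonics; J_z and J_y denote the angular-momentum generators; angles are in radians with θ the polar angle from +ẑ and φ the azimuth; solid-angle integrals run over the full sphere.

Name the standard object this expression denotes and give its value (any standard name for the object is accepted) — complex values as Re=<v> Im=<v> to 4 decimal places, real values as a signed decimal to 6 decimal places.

This is a Wigner D-matrix element — the rotation-matrix element ⟨l m'| R(α,β,γ) |l m⟩ in the angular-momentum basis.
First d^3_{-2,-2}(β=1.0692), then the phase factors e^{-i(-2)α} and e^{-i(-2)γ}:
c=cos(1.069200/2)=0.860472, s=sin(1.069200/2)=0.509497; N=√[1·120·1·120]=120.000000
k: max(0,(-2)−(-2))=0 … min(3+(-2),3−(-2))=1
  k=0: (−1)^0·120.0000/(120)·0.8605^6·0.5095^0 = +0.405903
  k=1: (−1)^1·120.0000/(24)·0.8605^4·0.5095^2 = -0.711543
d^3_{-2,-2}(1.0692) = +0.405903 -0.711543 = -0.305640
D = (+0.567924+0.823081i)·(-0.305640)·(-0.816991-0.576650i) = -0.003252+0.305623i

Wigner D-matrix element, Re=-0.0033 Im=0.3056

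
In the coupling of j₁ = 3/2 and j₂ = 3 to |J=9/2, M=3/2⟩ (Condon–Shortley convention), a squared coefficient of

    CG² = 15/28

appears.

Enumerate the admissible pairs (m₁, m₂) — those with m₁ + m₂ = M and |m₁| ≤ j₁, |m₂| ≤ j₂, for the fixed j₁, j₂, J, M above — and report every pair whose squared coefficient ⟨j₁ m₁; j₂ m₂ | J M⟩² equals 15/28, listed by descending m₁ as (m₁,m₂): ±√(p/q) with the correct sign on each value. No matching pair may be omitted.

Admissible pairs with m₁+m₂ = M = 3/2: (-3/2,3), (-1/2,2), (1/2,1), (3/2,0)
  (m₁,m₂)=(3/2,0): CG² = 5/21, CG = +√(5/21)
  (m₁,m₂)=(1/2,1): CG² = 15/28, CG = +√(15/28)   ← matches the target
  (m₁,m₂)=(-1/2,2): CG² = 3/14, CG = +√(3/14)
  (m₁,m₂)=(-3/2,3): CG² = 1/84, CG = +√(1/84)
Pairs with CG² = 15/28: (1/2,1): +√(15/28)

(1/2,1): +√(15/28)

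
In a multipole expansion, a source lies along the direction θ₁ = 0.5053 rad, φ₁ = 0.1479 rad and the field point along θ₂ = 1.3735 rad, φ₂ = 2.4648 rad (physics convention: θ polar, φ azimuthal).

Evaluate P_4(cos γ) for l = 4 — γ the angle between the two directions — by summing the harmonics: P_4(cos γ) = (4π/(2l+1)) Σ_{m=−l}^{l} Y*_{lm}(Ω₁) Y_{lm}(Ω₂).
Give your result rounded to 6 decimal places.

Addition theorem: P_4(cos γ) = (4π/9) Σ_m Y*_{lm}(Ω₁) Y_{lm}(Ω₂), m = −4…4:
  m=-4: (0.020169, 0.013551) × (-0.371172, 0.172218) = (-0.009820, -0.001556)  (running Σ = (-0.009820, -0.001556))
  m=-3: (0.112204, 0.053331) × (0.102619, -0.207342) = (0.022572, -0.017792)  (running Σ = (0.012752, -0.019348))
  m=-2: (0.326903, 0.099621) × (-0.050677, -0.229627) = (0.006309, -0.080114)  (running Σ = (0.019061, -0.099462))
  m=-1: (0.467700, 0.069682) × (0.193608, 0.155539) = (0.079712, 0.086236)  (running Σ = (0.098773, -0.013226))
  m=0: (0.058057, -0.000000) × (0.200884, 0.000000) = (0.011663, 0.000000)  (running Σ = (0.110436, -0.013226))
  m=1: (-0.467700, 0.069682) × (-0.193608, 0.155539) = (0.079712, -0.086236)  (running Σ = (0.190148, -0.099462))
  m=2: (0.326903, -0.099621) × (-0.050677, 0.229627) = (0.006309, 0.080114)  (running Σ = (0.196457, -0.019348))
  m=3: (-0.112204, 0.053331) × (-0.102619, -0.207342) = (0.022572, 0.017792)  (running Σ = (0.219029, -0.001556))
  m=4: (0.020169, -0.013551) × (-0.371172, -0.172218) = (-0.009820, 0.001556)  (running Σ = (0.209210, -0.000000))
Accumulated sum (0.209210, -0.000000); after 4π/(2l+1) scaling, (0.292112, -0.000000) ⇒ P_4 = 0.292112

0.292112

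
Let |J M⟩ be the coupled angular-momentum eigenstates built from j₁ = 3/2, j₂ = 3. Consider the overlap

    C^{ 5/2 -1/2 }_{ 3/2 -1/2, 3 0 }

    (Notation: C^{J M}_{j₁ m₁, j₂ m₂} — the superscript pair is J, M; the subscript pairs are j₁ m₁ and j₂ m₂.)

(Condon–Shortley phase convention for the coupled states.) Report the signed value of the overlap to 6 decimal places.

−√(6/35) ≈ -0.414039

√[6·2!1!4!/8! · 1!2!3!3!2!3!] = √(216/35)
  +(−1)^1/∏(1,1,1,2,0,2)! = -1/4  (running -1/4)
  +(−1)^2/∏(2,0,0,1,1,3)! = 1/12  (running -1/6)
⟨..|..⟩ = √(216/35)·(-1/6) = -0.414039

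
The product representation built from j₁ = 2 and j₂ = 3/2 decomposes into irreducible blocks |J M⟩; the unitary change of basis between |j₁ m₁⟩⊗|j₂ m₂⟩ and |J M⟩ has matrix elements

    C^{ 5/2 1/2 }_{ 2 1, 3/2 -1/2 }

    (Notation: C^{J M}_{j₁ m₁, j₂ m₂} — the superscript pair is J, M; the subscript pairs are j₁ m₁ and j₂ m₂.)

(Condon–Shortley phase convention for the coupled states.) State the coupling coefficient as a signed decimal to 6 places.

+0.597614

j₁+j₂−J=1  J+j₁−j₂=3  J−j₁+j₂=2  j₁+j₂+J+1=7
(j₁±m₁, j₂±m₂, J±M) = (3,1,1,2,3,2)
P² = 72/35
sum k=0..1:
  [0] +1/2 = 1/2
  [1] −1/12 = -1/12
S = 5/12
C² = P²·S² = 5/14 ; C = +0.597614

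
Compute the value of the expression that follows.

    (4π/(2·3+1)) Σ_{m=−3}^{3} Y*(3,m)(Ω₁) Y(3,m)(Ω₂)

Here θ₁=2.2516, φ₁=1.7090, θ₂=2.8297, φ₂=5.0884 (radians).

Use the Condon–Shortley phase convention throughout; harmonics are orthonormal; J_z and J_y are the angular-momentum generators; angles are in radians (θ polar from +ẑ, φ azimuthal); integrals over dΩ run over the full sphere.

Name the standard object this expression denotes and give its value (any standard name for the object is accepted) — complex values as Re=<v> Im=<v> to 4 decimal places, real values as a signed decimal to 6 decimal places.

Legendre polynomial (addition theorem), -0.427075

This sum is the spherical-harmonic addition theorem: it equals the Legendre polynomial P_l(cos γ) of the angle γ between the two directions.
Summing Y*_{l m}(θ₁,φ₁)·Y_{l m}(θ₂,φ₂) over m ∈ [−3, 3]; prefactor 4π/(2·3+1) = 1.795196:
  term(m=-3) = -0.001785+0.001545i   from Y*(Ω₁)=+0.078863-0.179182i, Y(Ω₂)=-0.010893-0.005165i
  term(m=-2) = +0.031627-0.016290i   from Y*(Ω₁)=+0.373676+0.106000i, Y(Ω₂)=+0.066890-0.062567i
  term(m=-1) = -0.083784+0.020309i   from Y*(Ω₁)=-0.033934+0.243971i, Y(Ω₂)=+0.128522+0.325542i
  term(m=+0) = -0.130016+0.000000i   from Y*(Ω₁)=+0.239386-0.000000i, Y(Ω₂)=-0.543123+0.000000i
  term(m=+1) = -0.083784-0.020309i   from Y*(Ω₁)=+0.033934+0.243971i, Y(Ω₂)=-0.128522+0.325542i
  term(m=+2) = +0.031627+0.016290i   from Y*(Ω₁)=+0.373676-0.106000i, Y(Ω₂)=+0.066890+0.062567i
  term(m=+3) = -0.001785-0.001545i   from Y*(Ω₁)=-0.078863-0.179182i, Y(Ω₂)=+0.010893-0.005165i
Accumulated sum -0.237899+0.000000i; after 4π/(2l+1) scaling, -0.427075+0.000000i ⇒ P_3 = -0.427075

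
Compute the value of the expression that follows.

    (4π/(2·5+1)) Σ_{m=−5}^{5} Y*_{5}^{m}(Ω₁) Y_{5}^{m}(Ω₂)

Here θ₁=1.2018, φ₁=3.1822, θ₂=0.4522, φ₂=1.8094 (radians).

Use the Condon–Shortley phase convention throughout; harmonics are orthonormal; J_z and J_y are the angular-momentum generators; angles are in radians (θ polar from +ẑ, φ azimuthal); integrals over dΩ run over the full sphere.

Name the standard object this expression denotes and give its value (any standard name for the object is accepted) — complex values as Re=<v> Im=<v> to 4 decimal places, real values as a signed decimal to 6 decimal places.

This sum is the spherical-harmonic addition theorem: it equals the Legendre polynomial P_l(cos γ) of the angle γ between the two directions.
Expand P_5 via completeness: Σ_{m} conj(Y_{5,m}) at Ω₁ times Y_{5,m} at Ω₂ —
  [-5]  conj(Y_{5,-5})(Ω₁) = (-0.320859, -0.066056) ; Y_{5,-5}(Ω₂) = (-0.006871, -0.002727) ; Δ = (0.002025, 0.001329)
  [-4]  conj(Y_{5,-4})(Ω₁) = (0.395328, 0.064784) ; Y_{5,-4}(Ω₂) = (0.027819, -0.039267) ; Δ = (0.013541, -0.013721)
  [-3]  conj(Y_{5,-3})(Ω₁) = (-0.047588, -0.005826) ; Y_{5,-3}(Ω₂) = (0.118965, 0.136792) ; Δ = (-0.004864, -0.007203)
  [-2]  conj(Y_{5,-2})(Ω₁) = (-0.323155, -0.026303) ; Y_{5,-2}(Ω₂) = (-0.368984, 0.190789) ; Δ = (0.124257, -0.051949)
  [-1]  conj(Y_{5,-1})(Ω₁) = (0.139050, 0.005650) ; Y_{5,-1}(Ω₂) = (-0.113108, -0.465010) ; Δ = (-0.013101, -0.065299)
  [+0]  conj(Y_{5,0})(Ω₁) = (0.293579, -0.000000) ; Y_{5,0}(Ω₂) = (-0.041572, 0.000000) ; Δ = (-0.012205, 0.000000)
  [+1]  conj(Y_{5,1})(Ω₁) = (-0.139050, 0.005650) ; Y_{5,1}(Ω₂) = (0.113108, -0.465010) ; Δ = (-0.013101, 0.065299)
  [+2]  conj(Y_{5,2})(Ω₁) = (-0.323155, 0.026303) ; Y_{5,2}(Ω₂) = (-0.368984, -0.190789) ; Δ = (0.124257, 0.051949)
  [+3]  conj(Y_{5,3})(Ω₁) = (0.047588, -0.005826) ; Y_{5,3}(Ω₂) = (-0.118965, 0.136792) ; Δ = (-0.004864, 0.007203)
  [+4]  conj(Y_{5,4})(Ω₁) = (0.395328, -0.064784) ; Y_{5,4}(Ω₂) = (0.027819, 0.039267) ; Δ = (0.013541, 0.013721)
  [+5]  conj(Y_{5,5})(Ω₁) = (0.320859, -0.066056) ; Y_{5,5}(Ω₂) = (0.006871, -0.002727) ; Δ = (0.002025, -0.001329)
Accumulated sum (0.231512, 0.000000); after 4π/(2l+1) scaling, (0.264479, 0.000000) ⇒ P_5 = 0.264479

Legendre polynomial (addition theorem), +0.264479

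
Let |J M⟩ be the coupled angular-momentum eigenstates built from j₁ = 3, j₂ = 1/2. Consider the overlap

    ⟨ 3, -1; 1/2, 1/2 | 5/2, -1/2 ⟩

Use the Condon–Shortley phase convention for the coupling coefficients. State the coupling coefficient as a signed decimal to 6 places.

j₁+j₂−J=1  J+j₁−j₂=5  J−j₁+j₂=0  j₁+j₂+J+1=7
(j₁±m₁, j₂±m₂, J±M) = (2,4,1,0,2,3)
P² = 576/7
sum k=1..1:
  [1] −1/12 = -1/12
S = -1/12
C² = P²·S² = 4/7 ; C = -0.755929

-0.755929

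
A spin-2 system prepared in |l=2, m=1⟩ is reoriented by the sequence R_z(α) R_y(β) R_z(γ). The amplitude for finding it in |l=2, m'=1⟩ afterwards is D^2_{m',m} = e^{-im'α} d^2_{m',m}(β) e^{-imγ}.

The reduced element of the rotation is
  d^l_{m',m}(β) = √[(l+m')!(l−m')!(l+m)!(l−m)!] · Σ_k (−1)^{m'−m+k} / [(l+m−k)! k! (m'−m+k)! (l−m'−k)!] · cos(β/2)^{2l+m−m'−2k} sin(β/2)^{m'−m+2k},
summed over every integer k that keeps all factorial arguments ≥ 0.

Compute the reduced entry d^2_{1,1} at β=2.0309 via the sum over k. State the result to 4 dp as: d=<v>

d=-0.5248

d^2_{1,1}(β=2.0309) via the finite sum:
c=cos(2.030900/2)=0.527238, s=sin(2.030900/2)=0.849718; N=√[6·1·6·1]=6.000000
The bounds max(0,m−m')=0 and min(l+m,l−m')=1 give 2 terms
  k=0: (−1)^0·6.0000/(6)·0.5272^4·0.8497^0 = +0.077273
  k=1: (−1)^1·6.0000/(2)·0.5272^2·0.8497^2 = -0.602121
d^2_{1,1}(2.0309) = +0.077273 -0.602121 = -0.524848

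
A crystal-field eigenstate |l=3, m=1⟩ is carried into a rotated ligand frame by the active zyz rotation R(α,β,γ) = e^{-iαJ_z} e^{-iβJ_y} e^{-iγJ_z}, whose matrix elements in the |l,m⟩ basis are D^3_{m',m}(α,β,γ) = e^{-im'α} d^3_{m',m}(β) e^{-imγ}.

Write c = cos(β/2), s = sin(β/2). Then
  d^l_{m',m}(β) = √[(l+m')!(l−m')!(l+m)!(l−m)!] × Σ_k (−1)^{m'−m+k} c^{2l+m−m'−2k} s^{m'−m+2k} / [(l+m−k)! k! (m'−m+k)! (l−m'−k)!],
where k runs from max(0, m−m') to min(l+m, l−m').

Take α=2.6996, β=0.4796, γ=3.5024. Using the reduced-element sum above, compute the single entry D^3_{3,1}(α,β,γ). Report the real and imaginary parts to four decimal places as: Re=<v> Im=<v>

Split into d^3_{3,1}(β=0.4796) × two z-phases.
Half-angle: c=0.971385, s=0.237508. N=√(720·1·24·2)=185.903201
k∈{0} keeps every argument non-negative
  k=0: (−1)^2·185.9032/(48)·0.9714^4·0.2375^2 = +0.194523
d^3_{3,1}(0.4796) = +0.194523
D = (-0.242380-0.970181i)·(+0.194523)·(-0.935612+0.353030i) = +0.110737+0.159926i

Re=0.1107 Im=0.1599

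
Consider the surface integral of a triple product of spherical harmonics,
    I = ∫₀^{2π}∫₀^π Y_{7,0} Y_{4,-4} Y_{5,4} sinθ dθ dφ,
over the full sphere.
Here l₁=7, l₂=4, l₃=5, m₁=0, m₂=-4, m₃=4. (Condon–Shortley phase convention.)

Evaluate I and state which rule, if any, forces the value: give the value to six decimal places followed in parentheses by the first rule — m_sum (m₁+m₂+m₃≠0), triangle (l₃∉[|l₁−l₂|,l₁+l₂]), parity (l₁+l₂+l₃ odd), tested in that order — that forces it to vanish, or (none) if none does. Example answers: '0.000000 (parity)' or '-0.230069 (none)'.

m-sum 0 ✓  L=16 even ✓  3≤5≤11 ✓
Π(2lᵢ+1) = 15×9×11 = 1485
triangle coeff Δ(7,4,5) = 1/6126120
Σ_t [2,4]: t=2:+1/69120 t=3:−1/20736 t=4:+1/69120 = -1/51840
(3j)²=280/21879 [(7 4 5; 0 0 0)], sign=+1
Σ_t [0,0]: t=0:+1/7257600 = 1/7257600
(3j)²=14/12155 [(7 4 5; 0 -4 4)], sign=-1
⇒ 4πI² = 11760/537251
I = (-1)√(11760/537251/(4π)) = -0.04173593
No selection rule forces the value: the integral is nonzero (none).

-0.041736 (none)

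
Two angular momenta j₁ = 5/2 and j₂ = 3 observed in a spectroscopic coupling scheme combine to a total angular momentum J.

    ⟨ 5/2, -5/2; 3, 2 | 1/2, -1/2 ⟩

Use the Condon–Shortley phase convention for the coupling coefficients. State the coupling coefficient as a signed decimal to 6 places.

√[2·5!0!1!/7! · 0!5!5!1!0!1!] = √(4800/7)
  +(−1)^5/∏(5,0,0,0,0,1)! = -1/120  (running -1/120)
⟨..|..⟩ = √(4800/7)·(-1/120) = -0.218218

-0.218218  (= −√(1/21))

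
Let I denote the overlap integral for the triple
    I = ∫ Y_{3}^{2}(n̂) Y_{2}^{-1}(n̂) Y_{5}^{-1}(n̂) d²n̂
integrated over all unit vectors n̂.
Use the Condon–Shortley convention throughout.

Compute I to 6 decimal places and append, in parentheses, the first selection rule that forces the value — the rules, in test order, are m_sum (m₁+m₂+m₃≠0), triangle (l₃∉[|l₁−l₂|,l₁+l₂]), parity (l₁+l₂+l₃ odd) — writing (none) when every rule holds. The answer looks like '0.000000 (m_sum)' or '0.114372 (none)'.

Checks pass: Σm=0; 10 even; l₃=5∈[1,5].
(2·3+1)(2·2+1)(2·5+1) = 385
Δ: 0! 6! 4! / 11! → 1/2310
sum: t=0:+1/144 = 1/144
3j²(3 2 5; 0 0 0) = Δ·Π!·Σ² = 10/231  (sign -1)
sum: t=0:+1/720 = 1/720
3j²(3 2 5; 2 -1 -1) = Δ·Π!·Σ² = 4/385  (sign +1)
combine: 4πI² = 385·10/231·4/385 = 40/231
take √, sign -1: I = -0.11738675
No selection rule forces the value: the integral is nonzero (none).

-0.117387 (none)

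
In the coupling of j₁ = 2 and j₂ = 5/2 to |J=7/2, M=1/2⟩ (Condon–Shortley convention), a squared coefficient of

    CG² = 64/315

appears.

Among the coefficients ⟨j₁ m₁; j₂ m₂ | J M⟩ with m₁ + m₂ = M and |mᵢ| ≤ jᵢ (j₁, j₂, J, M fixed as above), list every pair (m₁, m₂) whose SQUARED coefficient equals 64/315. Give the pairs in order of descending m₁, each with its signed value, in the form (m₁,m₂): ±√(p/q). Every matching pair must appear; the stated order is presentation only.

Admissible pairs with m₁+m₂ = M = 1/2: (-2,5/2), (-1,3/2), (0,1/2), (1,-1/2), (2,-3/2)
  (m₁,m₂)=(2,-3/2): CG² = 64/315, CG = +√(64/315)   ← matches the target
  (m₁,m₂)=(1,-1/2): CG² = 14/45, CG = +√(14/45)
  (m₁,m₂)=(0,1/2): CG² = 4/105, CG = −√(4/105)
  (m₁,m₂)=(-1,3/2): CG² = 121/315, CG = −√(121/315)
  (m₁,m₂)=(-2,5/2): CG² = 4/63, CG = −√(4/63)
Pairs with CG² = 64/315: (2,-3/2): +√(64/315)

(2,-3/2): +√(64/315)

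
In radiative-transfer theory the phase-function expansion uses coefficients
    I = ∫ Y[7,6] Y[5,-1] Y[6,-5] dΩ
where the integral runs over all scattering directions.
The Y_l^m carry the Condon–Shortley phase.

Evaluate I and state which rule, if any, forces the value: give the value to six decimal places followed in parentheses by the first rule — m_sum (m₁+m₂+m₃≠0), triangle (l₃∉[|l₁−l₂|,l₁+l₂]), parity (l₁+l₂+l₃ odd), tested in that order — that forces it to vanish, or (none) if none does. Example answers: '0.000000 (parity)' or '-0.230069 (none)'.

Rules hold: Σm=0, L=18 even, 2≤6≤12.
N = 15·11·13 = 2145
Δ = 6!·8!·4!/19! = 1/174594420
Racah Σ t=1..5: t=1:−1/4147200 t=2:+1/207360 t=3:−1/82944 t=4:+1/207360 t=5:−1/4147200 = -1/345600
⇒ 3j(7 5 6; 0 0 0)² = 420/46189, sgn -1
Racah Σ t=0..1: t=0:+1/87091200 t=1:−1/29030400 = -1/43545600
⇒ 3j(7 5 6; 6 -1 -5)² = 88/6783, sgn +1
4πI² = N·(3j₀)²·(3jₘ)² = 26400/104329
I = -1·√(0.253046/4π) = -0.14190396
No selection rule forces the value: the integral is nonzero (none).

-0.141904 (none)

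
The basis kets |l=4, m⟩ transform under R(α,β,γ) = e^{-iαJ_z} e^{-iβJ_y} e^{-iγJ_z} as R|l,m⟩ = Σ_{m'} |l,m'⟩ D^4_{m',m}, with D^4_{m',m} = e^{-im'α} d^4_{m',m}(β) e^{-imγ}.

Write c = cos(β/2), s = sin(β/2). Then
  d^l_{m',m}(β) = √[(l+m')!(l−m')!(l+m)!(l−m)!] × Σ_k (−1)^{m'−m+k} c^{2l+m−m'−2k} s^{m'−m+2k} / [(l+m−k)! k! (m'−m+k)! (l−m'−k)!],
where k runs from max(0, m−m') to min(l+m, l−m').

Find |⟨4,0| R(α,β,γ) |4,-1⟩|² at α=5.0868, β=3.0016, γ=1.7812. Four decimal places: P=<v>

P=0.0891

First d^4_{0,-1}(β=3.0016), then the phase factors e^{-i(0)α} and e^{-i(-1)γ}:
Half-angle: c=0.069939, s=0.997551. N=√(24·24·6·120)=643.987578
Admissible k: 0..3 (factorial args all ≥0)
  k=0: (−1)^1·643.9876/(144)·0.0699^7·0.9976^1 = -0.000000
  k=1: (−1)^2·643.9876/(24)·0.0699^5·0.9976^3 = +0.000045
  k=2: (−1)^3·643.9876/(24)·0.0699^3·0.9976^5 = -0.009068
  k=3: (−1)^4·643.9876/(144)·0.0699^1·0.9976^7 = +0.307455
d^4_{0,-1}(3.0016) = -0.000000 +0.000045 -0.009068 +0.307455 = +0.298432
|D^4_{0,-1}|² = |d^4_{0,-1}(β)|² = (+0.298432)² = 0.089062 (the z-rotation phases have unit modulus)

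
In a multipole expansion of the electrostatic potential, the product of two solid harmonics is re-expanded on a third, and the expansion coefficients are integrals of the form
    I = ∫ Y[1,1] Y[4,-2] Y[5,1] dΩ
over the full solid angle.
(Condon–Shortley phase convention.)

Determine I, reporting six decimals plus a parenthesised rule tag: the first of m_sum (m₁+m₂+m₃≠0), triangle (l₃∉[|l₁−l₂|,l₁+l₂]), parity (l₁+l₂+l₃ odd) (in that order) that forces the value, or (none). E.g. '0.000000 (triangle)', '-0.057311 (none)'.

-0.120286 (none)

m-sum 0 ✓  L=10 even ✓  3≤5≤5 ✓
Π(2lᵢ+1) = 3×9×11 = 297
triangle coeff Δ(1,4,5) = 1/495
Σ_t [0,0]: t=0:+1/576 = 1/576
(3j)²=5/99 [(1 4 5; 0 0 0)], sign=-1
Σ_t [0,0]: t=0:+1/2880 = 1/2880
(3j)²=2/165 [(1 4 5; 1 -2 1)], sign=+1
⇒ 4πI² = 2/11
I = (-1)√(2/11/(4π)) = -0.12028562
No selection rule forces the value: the integral is nonzero (none).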